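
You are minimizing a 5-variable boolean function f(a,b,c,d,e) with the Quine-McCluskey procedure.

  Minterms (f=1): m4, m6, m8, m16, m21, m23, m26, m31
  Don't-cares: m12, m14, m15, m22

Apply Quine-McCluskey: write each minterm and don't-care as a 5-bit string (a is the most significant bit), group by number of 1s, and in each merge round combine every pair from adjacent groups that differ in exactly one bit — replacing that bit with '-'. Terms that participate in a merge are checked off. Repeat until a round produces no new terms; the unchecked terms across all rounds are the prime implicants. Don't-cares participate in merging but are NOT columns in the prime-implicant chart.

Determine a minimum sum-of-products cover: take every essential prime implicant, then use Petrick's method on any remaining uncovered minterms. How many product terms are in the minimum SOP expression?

6

[col 0] 00100*, 00110*, 01000*, 01100*, 01110*, 01111*, 10000, 10101*, 10110*, 10111*, 11010, 11111*
[col 1] -0110, -1111, 0-100*, 0-110*, 001-0*, 01-00, 011-0*, 0111-, 1-111, 101-1, 1011-
[col 2] 0-1-0
Prime implicants: -0110, -1111, 0-1-0, 01-00, 0111-, 1-111, 10000, 101-1, 1011-, 11010
PI chart (minterm → PIs covering it):
  4 | 0-1-0  (sole → essential)
  6 | -0110,0-1-0
  8 | 01-00  (sole → essential)
  16 | 10000  (sole → essential)
  21 | 101-1  (sole → essential)
  23 | 1-111,101-1,1011-
  26 | 11010  (sole → essential)
  31 | -1111,1-111
Essential prime implicants: 0-1-0, 01-00, 10000, 101-1, 11010
Petrick residual → -1111
Minimum SOP uses 6 PIs: bcde + a'ce' + a'bd'e' + ab'c'd'e' + ab'ce + abc'de'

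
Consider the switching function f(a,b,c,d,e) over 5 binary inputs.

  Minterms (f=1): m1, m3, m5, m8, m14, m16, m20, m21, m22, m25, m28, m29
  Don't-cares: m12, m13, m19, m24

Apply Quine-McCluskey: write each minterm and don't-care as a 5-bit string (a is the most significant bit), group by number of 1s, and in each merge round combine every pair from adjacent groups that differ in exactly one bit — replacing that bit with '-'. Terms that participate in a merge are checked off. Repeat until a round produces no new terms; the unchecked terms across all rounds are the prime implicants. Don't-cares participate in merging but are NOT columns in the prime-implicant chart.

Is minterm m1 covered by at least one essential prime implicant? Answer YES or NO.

NO

size-2^0 implicants → 00001(✓)  00011(✓)  00101(✓)  01000(✓)  01100(✓)  01101(✓)  01110(✓)  10000(✓)  10011(✓)  10100(✓)  10101(✓)  10110(✓)  11000(✓)  11001(✓)  11100(✓)  11101(✓)
size-2^1 implicants → -0011  -0101(✓)  -1000(✓)  -1100(✓)  -1101(✓)  0-101(✓)  00-01  000-1  01-00(✓)  011-0  0110-(✓)  1-000(✓)  1-100(✓)  1-101(✓)  10-00(✓)  101-0  1010-(✓)  11-00(✓)  11-01(✓)  1100-(✓)  1110-(✓)
size-2^2 implicants → --101  -1-00  -110-  1--00  1-10-  11-0-
Unchecked terms (primes): --101, -0011, -1-00, -110-, 00-01, 000-1, 011-0, 1--00, 1-10-, 101-0, 11-0-
Minterm coverage:
  m1 ⊆ 00-01,000-1
  m3 ⊆ -0011,000-1
  m5 ⊆ --101,00-01
  m8 ⊆ -1-00 [E]
  m14 ⊆ 011-0 [E]
  m16 ⊆ 1--00 [E]
  m20 ⊆ 1--00,1-10-,101-0
  m21 ⊆ --101,1-10-
  m22 ⊆ 101-0 [E]
  m25 ⊆ 11-0- [E]
  m28 ⊆ -1-00,-110-,1--00,1-10-,11-0-
  m29 ⊆ --101,-110-,1-10-,11-0-
E = {-1-00, 011-0, 1--00, 101-0, 11-0-}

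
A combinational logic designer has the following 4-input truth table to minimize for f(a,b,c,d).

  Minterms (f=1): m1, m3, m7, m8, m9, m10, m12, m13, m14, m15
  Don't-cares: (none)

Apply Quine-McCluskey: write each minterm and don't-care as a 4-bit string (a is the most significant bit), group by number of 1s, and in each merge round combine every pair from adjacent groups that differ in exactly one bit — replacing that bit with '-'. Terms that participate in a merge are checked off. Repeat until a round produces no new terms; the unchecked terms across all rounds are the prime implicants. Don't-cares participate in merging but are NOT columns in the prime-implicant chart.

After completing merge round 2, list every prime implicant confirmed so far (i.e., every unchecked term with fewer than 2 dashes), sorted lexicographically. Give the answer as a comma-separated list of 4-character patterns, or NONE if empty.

-001, -111, 0-11, 00-1

[col 0] 0001*, 0011*, 0111*, 1000*, 1001*, 1010*, 1100*, 1101*, 1110*, 1111*
[col 1] -001, -111, 0-11, 00-1, 1-00*, 1-01*, 1-10*, 10-0*, 100-*, 11-0*, 11-1*, 110-*, 111-*
[col 2] 1--0, 1-0-, 11--
Prime implicants: -001, -111, 0-11, 00-1, 1--0, 1-0-, 11--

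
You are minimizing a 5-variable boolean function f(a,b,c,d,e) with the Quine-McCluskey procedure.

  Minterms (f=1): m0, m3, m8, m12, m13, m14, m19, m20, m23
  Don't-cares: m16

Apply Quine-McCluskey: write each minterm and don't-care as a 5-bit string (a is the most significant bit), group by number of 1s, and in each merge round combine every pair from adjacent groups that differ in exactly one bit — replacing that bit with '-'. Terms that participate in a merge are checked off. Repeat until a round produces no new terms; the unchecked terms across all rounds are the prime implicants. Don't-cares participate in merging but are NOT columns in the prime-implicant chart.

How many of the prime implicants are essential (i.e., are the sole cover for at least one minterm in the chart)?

5

size-2^0 implicants → 00000(✓)  00011(✓)  01000(✓)  01100(✓)  01101(✓)  01110(✓)  10000(✓)  10011(✓)  10100(✓)  10111(✓)
size-2^1 implicants → -0000  -0011  0-000  01-00  011-0  0110-  10-00  10-11
Unchecked terms (primes): -0000, -0011, 0-000, 01-00, 011-0, 0110-, 10-00, 10-11
Minterm coverage:
  m0 ⊆ -0000,0-000
  m3 ⊆ -0011 [E]
  m8 ⊆ 0-000,01-00
  m12 ⊆ 01-00,011-0,0110-
  m13 ⊆ 0110- [E]
  m14 ⊆ 011-0 [E]
  m19 ⊆ -0011,10-11
  m20 ⊆ 10-00 [E]
  m23 ⊆ 10-11 [E]
E = {-0011, 011-0, 0110-, 10-00, 10-11}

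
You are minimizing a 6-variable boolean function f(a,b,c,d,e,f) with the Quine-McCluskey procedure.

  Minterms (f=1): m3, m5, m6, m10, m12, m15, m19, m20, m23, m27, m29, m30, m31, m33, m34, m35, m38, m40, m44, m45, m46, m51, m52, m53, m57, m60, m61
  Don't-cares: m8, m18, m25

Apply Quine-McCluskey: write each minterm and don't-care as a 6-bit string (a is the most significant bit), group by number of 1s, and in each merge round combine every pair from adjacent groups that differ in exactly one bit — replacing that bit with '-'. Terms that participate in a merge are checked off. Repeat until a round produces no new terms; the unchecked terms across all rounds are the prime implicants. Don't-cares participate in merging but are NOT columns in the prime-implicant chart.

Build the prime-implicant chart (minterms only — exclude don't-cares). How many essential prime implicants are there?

size-2^0 implicants → 000011(✓)  000101  000110(✓)  001000(✓)  001010(✓)  001100(✓)  001111(✓)  010010(✓)  010011(✓)  010100(✓)  010111(✓)  011001(✓)  011011(✓)  011101(✓)  011110(✓)  011111(✓)  100001(✓)  100010(✓)  100011(✓)  100110(✓)  101000(✓)  101100(✓)  101101(✓)  101110(✓)  110011(✓)  110100(✓)  110101(✓)  111001(✓)  111100(✓)  111101(✓)
size-2^1 implicants → -00011(✓)  -00110  -01000(✓)  -01100(✓)  -10011(✓)  -10100  -11001(✓)  -11101(✓)  0-0011(✓)  0-1111  001-00(✓)  0010-0  01-011(✓)  01-111(✓)  010-11(✓)  01001-  011-01(✓)  011-11(✓)  0110-1(✓)  0111-1(✓)  01111-  1-0011(✓)  1-1100(✓)  1-1101(✓)  10-110  100-10  1000-1  10001-  101-00(✓)  1011-0  10110-(✓)  11-100(✓)  11-101(✓)  11010-(✓)  111-01(✓)  11110-(✓)
size-2^2 implicants → --0011  -01-00  -11-01  01--11  011--1  1-110-  11-10-
Unchecked terms (primes): --0011, -00110, -01-00, -10100, -11-01, 0-1111, 000101, 0010-0, 01--11, 01001-, 011--1, 01111-, 1-110-, 10-110, 100-10, 1000-1, 10001-, 1011-0, 11-10-
Minterm coverage:
  m3 ⊆ --0011 [E]
  m5 ⊆ 000101 [E]
  m6 ⊆ -00110 [E]
  m10 ⊆ 0010-0 [E]
  m12 ⊆ -01-00 [E]
  m15 ⊆ 0-1111 [E]
  m19 ⊆ --0011,01--11,01001-
  m20 ⊆ -10100 [E]
  m23 ⊆ 01--11 [E]
  m27 ⊆ 01--11,011--1
  m29 ⊆ -11-01,011--1
  m30 ⊆ 01111- [E]
  m31 ⊆ 0-1111,01--11,011--1,01111-
  m33 ⊆ 1000-1 [E]
  m34 ⊆ 100-10,10001-
  m35 ⊆ --0011,1000-1,10001-
  m38 ⊆ -00110,10-110,100-10
  m40 ⊆ -01-00 [E]
  m44 ⊆ -01-00,1-110-,1011-0
  m45 ⊆ 1-110- [E]
  m46 ⊆ 10-110,1011-0
  m51 ⊆ --0011 [E]
  m52 ⊆ -10100,11-10-
  m53 ⊆ 11-10- [E]
  m57 ⊆ -11-01 [E]
  m60 ⊆ 1-110-,11-10-
  m61 ⊆ -11-01,1-110-,11-10-
E = {--0011, -00110, -01-00, -10100, -11-01, 0-1111, 000101, 0010-0, 01--11, 01111-, 1-110-, 1000-1, 11-10-}

13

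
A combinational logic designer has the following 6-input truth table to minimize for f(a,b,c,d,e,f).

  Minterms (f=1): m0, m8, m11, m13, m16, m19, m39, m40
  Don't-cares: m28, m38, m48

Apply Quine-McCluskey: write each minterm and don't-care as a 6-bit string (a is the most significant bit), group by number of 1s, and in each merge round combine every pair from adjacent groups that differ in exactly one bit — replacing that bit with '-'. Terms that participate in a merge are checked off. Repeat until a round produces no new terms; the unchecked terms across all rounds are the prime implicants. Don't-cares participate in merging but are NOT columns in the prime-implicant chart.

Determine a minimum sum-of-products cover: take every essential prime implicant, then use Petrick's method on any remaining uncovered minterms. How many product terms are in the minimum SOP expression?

size-2^0 implicants → 000000(✓)  001000(✓)  001011  001101  010000(✓)  010011  011100  100110(✓)  100111(✓)  101000(✓)  110000(✓)
size-2^1 implicants → -01000  -10000  0-0000  00-000  10011-
Unchecked terms (primes): -01000, -10000, 0-0000, 00-000, 001011, 001101, 010011, 011100, 10011-
Minterm coverage:
  m0 ⊆ 0-0000,00-000
  m8 ⊆ -01000,00-000
  m11 ⊆ 001011 [E]
  m13 ⊆ 001101 [E]
  m16 ⊆ -10000,0-0000
  m19 ⊆ 010011 [E]
  m39 ⊆ 10011- [E]
  m40 ⊆ -01000 [E]
E = {-01000, 001011, 001101, 010011, 10011-}
Petrick residual → 0-0000
Cover = b'cd'e'f' + a'c'd'e'f' + a'b'cd'ef + a'b'cde'f + a'bc'd'ef + ab'c'de  |cover|=6

6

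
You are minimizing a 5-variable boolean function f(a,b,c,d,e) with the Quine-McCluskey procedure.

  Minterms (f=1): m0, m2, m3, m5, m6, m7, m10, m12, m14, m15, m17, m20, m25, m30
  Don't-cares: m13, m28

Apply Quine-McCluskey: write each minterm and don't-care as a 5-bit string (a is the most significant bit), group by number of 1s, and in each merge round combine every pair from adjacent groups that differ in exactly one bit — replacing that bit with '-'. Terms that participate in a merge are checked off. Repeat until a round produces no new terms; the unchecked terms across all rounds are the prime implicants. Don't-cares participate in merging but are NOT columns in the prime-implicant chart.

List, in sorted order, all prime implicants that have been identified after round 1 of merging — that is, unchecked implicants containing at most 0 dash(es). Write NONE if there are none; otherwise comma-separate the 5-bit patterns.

size-2^0 implicants → 00000(✓)  00010(✓)  00011(✓)  00101(✓)  00110(✓)  00111(✓)  01010(✓)  01100(✓)  01101(✓)  01110(✓)  01111(✓)  10001(✓)  10100(✓)  11001(✓)  11100(✓)  11110(✓)
size-2^1 implicants → -1100(✓)  -1110(✓)  0-010(✓)  0-101(✓)  0-110(✓)  0-111(✓)  00-10(✓)  00-11(✓)  000-0  0001-(✓)  001-1(✓)  0011-(✓)  01-10(✓)  011-0(✓)  011-1(✓)  0110-(✓)  0111-(✓)  1-001  1-100  111-0(✓)
size-2^2 implicants → -11-0  0--10  0-1-1  0-11-  00-1-  011--
Unchecked terms (primes): -11-0, 0--10, 0-1-1, 0-11-, 00-1-, 000-0, 011--, 1-001, 1-100

NONE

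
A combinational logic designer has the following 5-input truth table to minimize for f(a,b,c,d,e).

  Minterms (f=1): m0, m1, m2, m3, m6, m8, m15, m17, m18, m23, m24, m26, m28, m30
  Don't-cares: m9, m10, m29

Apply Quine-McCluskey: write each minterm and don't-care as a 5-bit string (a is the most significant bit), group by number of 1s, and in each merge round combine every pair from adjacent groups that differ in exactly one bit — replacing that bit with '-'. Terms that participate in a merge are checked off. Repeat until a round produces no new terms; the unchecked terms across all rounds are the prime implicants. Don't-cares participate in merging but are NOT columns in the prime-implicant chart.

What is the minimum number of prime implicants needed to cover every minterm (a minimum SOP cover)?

[col 0] 00000*, 00001*, 00010*, 00011*, 00110*, 01000*, 01001*, 01010*, 01111, 10001*, 10010*, 10111, 11000*, 11010*, 11100*, 11101*, 11110*
[col 1] -0001, -0010*, -1000*, -1010*, 0-000*, 0-001*, 0-010*, 00-10, 000-0*, 000-1*, 0000-*, 0001-*, 010-0*, 0100-*, 1-010*, 11-00*, 11-10*, 110-0*, 111-0*, 1110-
[col 2] --010, -10-0, 0-0-0, 0-00-, 000--, 11--0
Prime implicants: --010, -0001, -10-0, 0-0-0, 0-00-, 00-10, 000--, 01111, 10111, 11--0, 1110-
PI chart (minterm → PIs covering it):
  0 | 0-0-0,0-00-,000--
  1 | -0001,0-00-,000--
  2 | --010,0-0-0,00-10,000--
  3 | 000--  (sole → essential)
  6 | 00-10  (sole → essential)
  8 | -10-0,0-0-0,0-00-
  15 | 01111  (sole → essential)
  17 | -0001  (sole → essential)
  18 | --010  (sole → essential)
  23 | 10111  (sole → essential)
  24 | -10-0,11--0
  26 | --010,-10-0,11--0
  28 | 11--0,1110-
  30 | 11--0  (sole → essential)
Essential prime implicants: --010, -0001, 00-10, 000--, 01111, 10111, 11--0
Petrick residual → -10-0
Minimum SOP uses 8 PIs: c'de' + b'c'd'e + bc'e' + a'b'de' + a'b'c' + a'bcde + ab'cde + abe'

8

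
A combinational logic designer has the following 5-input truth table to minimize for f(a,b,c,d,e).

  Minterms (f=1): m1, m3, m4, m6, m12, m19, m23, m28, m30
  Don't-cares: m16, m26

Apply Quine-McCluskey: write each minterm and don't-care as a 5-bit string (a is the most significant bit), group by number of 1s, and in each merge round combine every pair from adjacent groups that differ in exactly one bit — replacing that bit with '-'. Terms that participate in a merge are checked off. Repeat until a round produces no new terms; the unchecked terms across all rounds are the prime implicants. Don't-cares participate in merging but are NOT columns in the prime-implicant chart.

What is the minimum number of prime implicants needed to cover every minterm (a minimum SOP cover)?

5

size-2^0 implicants → 00001(✓)  00011(✓)  00100(✓)  00110(✓)  01100(✓)  10000  10011(✓)  10111(✓)  11010(✓)  11100(✓)  11110(✓)
size-2^1 implicants → -0011  -1100  0-100  000-1  001-0  10-11  11-10  111-0
Unchecked terms (primes): -0011, -1100, 0-100, 000-1, 001-0, 10-11, 10000, 11-10, 111-0
Minterm coverage:
  m1 ⊆ 000-1 [E]
  m3 ⊆ -0011,000-1
  m4 ⊆ 0-100,001-0
  m6 ⊆ 001-0 [E]
  m12 ⊆ -1100,0-100
  m19 ⊆ -0011,10-11
  m23 ⊆ 10-11 [E]
  m28 ⊆ -1100,111-0
  m30 ⊆ 11-10,111-0
E = {000-1, 001-0, 10-11}
Petrick residual → -1100, 11-10
Cover = bcd'e' + a'b'c'e + a'b'ce' + ab'de + abde'  |cover|=5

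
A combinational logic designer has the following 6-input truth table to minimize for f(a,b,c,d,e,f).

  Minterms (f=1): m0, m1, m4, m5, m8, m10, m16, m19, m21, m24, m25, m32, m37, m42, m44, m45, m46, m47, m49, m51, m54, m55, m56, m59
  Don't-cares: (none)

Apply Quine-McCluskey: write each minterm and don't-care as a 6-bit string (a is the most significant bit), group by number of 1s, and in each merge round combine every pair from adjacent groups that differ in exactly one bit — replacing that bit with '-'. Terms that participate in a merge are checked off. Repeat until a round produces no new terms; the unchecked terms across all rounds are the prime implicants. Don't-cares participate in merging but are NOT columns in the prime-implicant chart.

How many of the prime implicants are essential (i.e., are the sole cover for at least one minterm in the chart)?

11

[col 0] 000000*, 000001*, 000100*, 000101*, 001000*, 001010*, 010000*, 010011*, 010101*, 011000*, 011001*, 100000*, 100101*, 101010*, 101100*, 101101*, 101110*, 101111*, 110001*, 110011*, 110110*, 110111*, 111000*, 111011*
[col 1] -00000, -00101, -01010, -10011, -11000, 0-0000*, 0-0101, 0-1000*, 00-000*, 000-00*, 000-01*, 00000-*, 00010-*, 0010-0, 01-000*, 01100-, 10-101, 101-10, 1011-0*, 1011-1*, 10110-*, 10111-*, 11-011, 110-11, 1100-1, 11011-
[col 2] 0--000, 000-0-, 1011--
Prime implicants: -00000, -00101, -01010, -10011, -11000, 0--000, 0-0101, 000-0-, 0010-0, 01100-, 10-101, 101-10, 1011--, 11-011, 110-11, 1100-1, 11011-
PI chart (minterm → PIs covering it):
  0 | -00000,0--000,000-0-
  1 | 000-0-  (sole → essential)
  4 | 000-0-  (sole → essential)
  5 | -00101,0-0101,000-0-
  8 | 0--000,0010-0
  10 | -01010,0010-0
  16 | 0--000  (sole → essential)
  19 | -10011  (sole → essential)
  21 | 0-0101  (sole → essential)
  24 | -11000,0--000,01100-
  25 | 01100-  (sole → essential)
  32 | -00000  (sole → essential)
  37 | -00101,10-101
  42 | -01010,101-10
  44 | 1011--  (sole → essential)
  45 | 10-101,1011--
  46 | 101-10,1011--
  47 | 1011--  (sole → essential)
  49 | 1100-1  (sole → essential)
  51 | -10011,11-011,110-11,1100-1
  54 | 11011-  (sole → essential)
  55 | 110-11,11011-
  56 | -11000  (sole → essential)
  59 | 11-011  (sole → essential)
Essential prime implicants: -00000, -10011, -11000, 0--000, 0-0101, 000-0-, 01100-, 1011--, 11-011, 1100-1, 11011-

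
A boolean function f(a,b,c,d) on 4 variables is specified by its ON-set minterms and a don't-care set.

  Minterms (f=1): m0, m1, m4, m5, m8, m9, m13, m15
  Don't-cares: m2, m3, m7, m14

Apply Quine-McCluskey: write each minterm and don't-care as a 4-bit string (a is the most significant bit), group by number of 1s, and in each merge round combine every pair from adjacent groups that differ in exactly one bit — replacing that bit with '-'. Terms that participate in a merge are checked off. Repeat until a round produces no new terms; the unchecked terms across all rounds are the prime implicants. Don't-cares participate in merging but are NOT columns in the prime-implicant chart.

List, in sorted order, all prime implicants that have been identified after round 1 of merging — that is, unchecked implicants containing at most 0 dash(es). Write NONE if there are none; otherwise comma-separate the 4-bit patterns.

size-2^0 implicants → 0000(✓)  0001(✓)  0010(✓)  0011(✓)  0100(✓)  0101(✓)  0111(✓)  1000(✓)  1001(✓)  1101(✓)  1110(✓)  1111(✓)
size-2^1 implicants → -000(✓)  -001(✓)  -101(✓)  -111(✓)  0-00(✓)  0-01(✓)  0-11(✓)  00-0(✓)  00-1(✓)  000-(✓)  001-(✓)  01-1(✓)  010-(✓)  1-01(✓)  100-(✓)  11-1(✓)  111-
size-2^2 implicants → --01  -00-  -1-1  0--1  0-0-  00--
Unchecked terms (primes): --01, -00-, -1-1, 0--1, 0-0-, 00--, 111-

NONE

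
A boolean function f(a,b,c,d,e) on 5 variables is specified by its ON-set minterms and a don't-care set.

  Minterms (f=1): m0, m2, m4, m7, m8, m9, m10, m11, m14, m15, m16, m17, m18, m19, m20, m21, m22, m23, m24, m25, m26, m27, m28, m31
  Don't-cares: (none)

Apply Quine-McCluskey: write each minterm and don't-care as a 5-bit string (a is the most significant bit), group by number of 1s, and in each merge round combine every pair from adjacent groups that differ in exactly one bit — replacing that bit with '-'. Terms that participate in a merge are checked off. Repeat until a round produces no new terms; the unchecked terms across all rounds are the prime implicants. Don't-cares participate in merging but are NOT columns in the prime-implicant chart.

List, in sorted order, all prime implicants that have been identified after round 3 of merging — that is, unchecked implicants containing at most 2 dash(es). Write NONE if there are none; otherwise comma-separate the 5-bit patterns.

--111, -0-00, -1-11, 01-1-, 1--00, 1--11

[col 0] 00000*, 00010*, 00100*, 00111*, 01000*, 01001*, 01010*, 01011*, 01110*, 01111*, 10000*, 10001*, 10010*, 10011*, 10100*, 10101*, 10110*, 10111*, 11000*, 11001*, 11010*, 11011*, 11100*, 11111*
[col 1] -0000*, -0010*, -0100*, -0111*, -1000*, -1001*, -1010*, -1011*, -1111*, 0-000*, 0-010*, 0-111*, 00-00*, 000-0*, 01-10*, 01-11*, 010-0*, 010-1*, 0100-*, 0101-*, 0111-*, 1-000*, 1-001*, 1-010*, 1-011*, 1-100*, 1-111*, 10-00*, 10-01*, 10-10*, 10-11*, 100-0*, 100-1*, 1000-*, 1001-*, 101-0*, 101-1*, 1010-*, 1011-*, 11-00*, 11-11*, 110-0*, 110-1*, 1100-*, 1101-*
[col 2] --000*, --010*, --111, -0-00, -00-0*, -1-11, -10-0*, -10-1*, -100-*, -101-*, 0-0-0*, 01-1-, 010--*, 1--00, 1--11, 1-0-0*, 1-0-1*, 1-00-*, 1-01-*, 10--0*, 10--1*, 10-0-*, 10-1-*, 100--*, 101--*, 110--*
[col 3] --0-0, -10--, 1-0--, 10---
Prime implicants: --0-0, --111, -0-00, -1-11, -10--, 01-1-, 1--00, 1--11, 1-0--, 10---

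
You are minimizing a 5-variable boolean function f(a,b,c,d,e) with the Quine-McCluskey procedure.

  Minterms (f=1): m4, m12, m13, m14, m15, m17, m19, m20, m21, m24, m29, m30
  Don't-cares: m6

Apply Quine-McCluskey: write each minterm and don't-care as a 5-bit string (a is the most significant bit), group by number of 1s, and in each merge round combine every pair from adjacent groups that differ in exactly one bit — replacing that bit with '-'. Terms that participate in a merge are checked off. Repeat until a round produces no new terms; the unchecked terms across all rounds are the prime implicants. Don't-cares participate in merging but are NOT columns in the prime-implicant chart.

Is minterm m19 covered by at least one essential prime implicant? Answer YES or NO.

[col 0] 00100*, 00110*, 01100*, 01101*, 01110*, 01111*, 10001*, 10011*, 10100*, 10101*, 11000, 11101*, 11110*
[col 1] -0100, -1101, -1110, 0-100*, 0-110*, 001-0*, 011-0*, 011-1*, 0110-*, 0111-*, 1-101, 10-01, 100-1, 1010-
[col 2] 0-1-0, 011--
Prime implicants: -0100, -1101, -1110, 0-1-0, 011--, 1-101, 10-01, 100-1, 1010-, 11000
PI chart (minterm → PIs covering it):
  4 | -0100,0-1-0
  12 | 0-1-0,011--
  13 | -1101,011--
  14 | -1110,0-1-0,011--
  15 | 011--  (sole → essential)
  17 | 10-01,100-1
  19 | 100-1  (sole → essential)
  20 | -0100,1010-
  21 | 1-101,10-01,1010-
  24 | 11000  (sole → essential)
  29 | -1101,1-101
  30 | -1110  (sole → essential)
Essential prime implicants: -1110, 011--, 100-1, 11000

YES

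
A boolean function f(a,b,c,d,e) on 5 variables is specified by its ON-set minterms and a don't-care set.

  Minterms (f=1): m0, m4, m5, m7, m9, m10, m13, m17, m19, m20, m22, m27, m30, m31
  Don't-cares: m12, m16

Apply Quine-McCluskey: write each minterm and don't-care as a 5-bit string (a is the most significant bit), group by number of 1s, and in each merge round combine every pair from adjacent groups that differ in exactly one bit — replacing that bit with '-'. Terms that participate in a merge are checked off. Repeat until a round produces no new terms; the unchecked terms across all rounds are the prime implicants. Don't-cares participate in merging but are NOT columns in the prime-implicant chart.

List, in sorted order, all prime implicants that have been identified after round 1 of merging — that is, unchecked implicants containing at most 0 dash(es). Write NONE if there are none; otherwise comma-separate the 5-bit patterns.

[col 0] 00000*, 00100*, 00101*, 00111*, 01001*, 01010, 01100*, 01101*, 10000*, 10001*, 10011*, 10100*, 10110*, 11011*, 11110*, 11111*
[col 1] -0000*, -0100*, 0-100*, 0-101*, 00-00*, 001-1, 0010-*, 01-01, 0110-*, 1-011, 1-110, 10-00*, 100-1, 1000-, 101-0, 11-11, 1111-
[col 2] -0-00, 0-10-
Prime implicants: -0-00, 0-10-, 001-1, 01-01, 01010, 1-011, 1-110, 100-1, 1000-, 101-0, 11-11, 1111-

01010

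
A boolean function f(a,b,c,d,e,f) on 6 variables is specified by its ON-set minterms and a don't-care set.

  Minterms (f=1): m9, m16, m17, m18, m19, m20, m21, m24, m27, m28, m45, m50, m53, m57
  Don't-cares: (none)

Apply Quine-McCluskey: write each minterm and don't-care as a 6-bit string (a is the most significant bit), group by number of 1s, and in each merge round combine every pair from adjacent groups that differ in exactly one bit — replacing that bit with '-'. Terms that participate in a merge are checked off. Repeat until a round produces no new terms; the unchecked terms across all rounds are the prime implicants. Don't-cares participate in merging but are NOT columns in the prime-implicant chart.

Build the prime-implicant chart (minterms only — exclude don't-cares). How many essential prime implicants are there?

7

Round 0: 001001 010000✓ 010001✓ 010010✓ 010011✓ 010100✓ 010101✓ 011000✓ 011011✓ 011100✓ 101101 110010✓ 110101✓ 111001
Round 1: -10010 -10101 01-000✓ 01-011 01-100✓ 010-00✓ 010-01✓ 0100-0✓ 0100-1✓ 01000-✓ 01001-✓ 01010-✓ 011-00✓
Round 2: 01--00 010-0- 0100--
PIs = {-10010, -10101, 001001, 01--00, 01-011, 010-0-, 0100--, 101101, 111001}
Coverage chart:
  m9: 001001 ←essential
  m16: 01--00,010-0-,0100--
  m17: 010-0-,0100--
  m18: -10010,0100--
  m19: 01-011,0100--
  m20: 01--00,010-0-
  m21: -10101,010-0-
  m24: 01--00 ←essential
  m27: 01-011 ←essential
  m28: 01--00 ←essential
  m45: 101101 ←essential
  m50: -10010 ←essential
  m53: -10101 ←essential
  m57: 111001 ←essential
Essential: -10010, -10101, 001001, 01--00, 01-011, 101101, 111001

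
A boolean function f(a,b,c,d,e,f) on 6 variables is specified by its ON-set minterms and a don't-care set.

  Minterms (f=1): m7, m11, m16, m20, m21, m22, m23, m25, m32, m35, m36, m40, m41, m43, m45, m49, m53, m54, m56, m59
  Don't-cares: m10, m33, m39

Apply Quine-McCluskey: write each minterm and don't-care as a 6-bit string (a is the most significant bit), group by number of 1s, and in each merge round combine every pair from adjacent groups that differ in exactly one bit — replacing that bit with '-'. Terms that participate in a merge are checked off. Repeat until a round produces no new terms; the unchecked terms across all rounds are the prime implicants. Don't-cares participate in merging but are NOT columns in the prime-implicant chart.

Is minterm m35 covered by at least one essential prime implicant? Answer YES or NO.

size-2^0 implicants → 000111(✓)  001010(✓)  001011(✓)  010000(✓)  010100(✓)  010101(✓)  010110(✓)  010111(✓)  011001  100000(✓)  100001(✓)  100011(✓)  100100(✓)  100111(✓)  101000(✓)  101001(✓)  101011(✓)  101101(✓)  110001(✓)  110101(✓)  110110(✓)  111000(✓)  111011(✓)
size-2^1 implicants → -00111  -01011  -10101  -10110  0-0111  00101-  010-00  0101-0(✓)  0101-1(✓)  01010-(✓)  01011-(✓)  1-0001  1-1000  1-1011  10-000(✓)  10-001(✓)  10-011(✓)  100-00  100-11  1000-1(✓)  10000-(✓)  101-01  1010-1(✓)  10100-(✓)  110-01
size-2^2 implicants → 0101--  10-0-1  10-00-
Unchecked terms (primes): -00111, -01011, -10101, -10110, 0-0111, 00101-, 010-00, 0101--, 011001, 1-0001, 1-1000, 1-1011, 10-0-1, 10-00-, 100-00, 100-11, 101-01, 110-01
Minterm coverage:
  m7 ⊆ -00111,0-0111
  m11 ⊆ -01011,00101-
  m16 ⊆ 010-00 [E]
  m20 ⊆ 010-00,0101--
  m21 ⊆ -10101,0101--
  m22 ⊆ -10110,0101--
  m23 ⊆ 0-0111,0101--
  m25 ⊆ 011001 [E]
  m32 ⊆ 10-00-,100-00
  m35 ⊆ 10-0-1,100-11
  m36 ⊆ 100-00 [E]
  m40 ⊆ 1-1000,10-00-
  m41 ⊆ 10-0-1,10-00-,101-01
  m43 ⊆ -01011,1-1011,10-0-1
  m45 ⊆ 101-01 [E]
  m49 ⊆ 1-0001,110-01
  m53 ⊆ -10101,110-01
  m54 ⊆ -10110 [E]
  m56 ⊆ 1-1000 [E]
  m59 ⊆ 1-1011 [E]
E = {-10110, 010-00, 011001, 1-1000, 1-1011, 100-00, 101-01}

NO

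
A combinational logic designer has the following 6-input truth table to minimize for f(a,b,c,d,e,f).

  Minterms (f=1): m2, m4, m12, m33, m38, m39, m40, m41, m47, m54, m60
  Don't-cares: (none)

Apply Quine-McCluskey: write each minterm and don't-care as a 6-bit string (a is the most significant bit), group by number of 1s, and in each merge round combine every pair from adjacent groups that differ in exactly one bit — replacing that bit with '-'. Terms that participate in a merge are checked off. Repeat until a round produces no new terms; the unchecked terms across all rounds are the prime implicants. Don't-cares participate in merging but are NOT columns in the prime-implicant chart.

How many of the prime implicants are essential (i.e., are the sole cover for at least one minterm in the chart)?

7

[col 0] 000010, 000100*, 001100*, 100001*, 100110*, 100111*, 101000*, 101001*, 101111*, 110110*, 111100
[col 1] 00-100, 1-0110, 10-001, 10-111, 10011-, 10100-
Prime implicants: 00-100, 000010, 1-0110, 10-001, 10-111, 10011-, 10100-, 111100
PI chart (minterm → PIs covering it):
  2 | 000010  (sole → essential)
  4 | 00-100  (sole → essential)
  12 | 00-100  (sole → essential)
  33 | 10-001  (sole → essential)
  38 | 1-0110,10011-
  39 | 10-111,10011-
  40 | 10100-  (sole → essential)
  41 | 10-001,10100-
  47 | 10-111  (sole → essential)
  54 | 1-0110  (sole → essential)
  60 | 111100  (sole → essential)
Essential prime implicants: 00-100, 000010, 1-0110, 10-001, 10-111, 10100-, 111100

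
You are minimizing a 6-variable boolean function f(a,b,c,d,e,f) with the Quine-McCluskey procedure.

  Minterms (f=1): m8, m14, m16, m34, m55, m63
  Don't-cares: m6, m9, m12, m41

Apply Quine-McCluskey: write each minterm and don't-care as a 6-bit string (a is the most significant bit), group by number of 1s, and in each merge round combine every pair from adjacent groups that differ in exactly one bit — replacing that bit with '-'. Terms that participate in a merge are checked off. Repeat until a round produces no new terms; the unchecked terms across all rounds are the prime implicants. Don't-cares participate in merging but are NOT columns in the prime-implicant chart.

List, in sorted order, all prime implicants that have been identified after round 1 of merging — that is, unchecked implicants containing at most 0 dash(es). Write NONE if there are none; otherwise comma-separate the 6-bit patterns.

Round 0: 000110✓ 001000✓ 001001✓ 001100✓ 001110✓ 010000 100010 101001✓ 110111✓ 111111✓
Round 1: -01001 00-110 001-00 00100- 0011-0 11-111
PIs = {-01001, 00-110, 001-00, 00100-, 0011-0, 010000, 100010, 11-111}

010000, 100010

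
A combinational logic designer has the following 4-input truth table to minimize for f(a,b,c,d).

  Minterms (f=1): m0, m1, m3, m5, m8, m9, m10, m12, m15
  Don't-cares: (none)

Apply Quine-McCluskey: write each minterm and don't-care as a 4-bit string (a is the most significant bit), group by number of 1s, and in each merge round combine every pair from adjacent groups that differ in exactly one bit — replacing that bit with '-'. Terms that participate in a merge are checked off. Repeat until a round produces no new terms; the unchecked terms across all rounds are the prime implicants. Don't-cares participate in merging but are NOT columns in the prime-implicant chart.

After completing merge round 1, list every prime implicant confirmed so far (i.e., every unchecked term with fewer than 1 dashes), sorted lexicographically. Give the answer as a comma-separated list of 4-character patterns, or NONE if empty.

1111

Round 0: 0000✓ 0001✓ 0011✓ 0101✓ 1000✓ 1001✓ 1010✓ 1100✓ 1111
Round 1: -000✓ -001✓ 0-01 00-1 000-✓ 1-00 10-0 100-✓
Round 2: -00-
PIs = {-00-, 0-01, 00-1, 1-00, 10-0, 1111}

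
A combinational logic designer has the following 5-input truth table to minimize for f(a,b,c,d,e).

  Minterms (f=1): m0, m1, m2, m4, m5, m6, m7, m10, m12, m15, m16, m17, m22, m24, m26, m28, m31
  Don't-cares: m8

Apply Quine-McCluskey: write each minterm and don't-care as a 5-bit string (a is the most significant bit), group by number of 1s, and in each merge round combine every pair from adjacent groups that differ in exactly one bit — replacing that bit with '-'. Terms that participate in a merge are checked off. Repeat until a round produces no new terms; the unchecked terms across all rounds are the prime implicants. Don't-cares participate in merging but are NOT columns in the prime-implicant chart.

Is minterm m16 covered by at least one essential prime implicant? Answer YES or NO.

size-2^0 implicants → 00000(✓)  00001(✓)  00010(✓)  00100(✓)  00101(✓)  00110(✓)  00111(✓)  01000(✓)  01010(✓)  01100(✓)  01111(✓)  10000(✓)  10001(✓)  10110(✓)  11000(✓)  11010(✓)  11100(✓)  11111(✓)
size-2^1 implicants → -0000(✓)  -0001(✓)  -0110  -1000(✓)  -1010(✓)  -1100(✓)  -1111  0-000(✓)  0-010(✓)  0-100(✓)  0-111  00-00(✓)  00-01(✓)  00-10(✓)  000-0(✓)  0000-(✓)  001-0(✓)  001-1(✓)  0010-(✓)  0011-(✓)  01-00(✓)  010-0(✓)  1-000(✓)  1000-(✓)  11-00(✓)  110-0(✓)
size-2^2 implicants → --000  -000-  -1-00  -10-0  0--00  0-0-0  00--0  00-0-  001--
Unchecked terms (primes): --000, -000-, -0110, -1-00, -10-0, -1111, 0--00, 0-0-0, 0-111, 00--0, 00-0-, 001--
Minterm coverage:
  m0 ⊆ --000,-000-,0--00,0-0-0,00--0,00-0-
  m1 ⊆ -000-,00-0-
  m2 ⊆ 0-0-0,00--0
  m4 ⊆ 0--00,00--0,00-0-,001--
  m5 ⊆ 00-0-,001--
  m6 ⊆ -0110,00--0,001--
  m7 ⊆ 0-111,001--
  m10 ⊆ -10-0,0-0-0
  m12 ⊆ -1-00,0--00
  m15 ⊆ -1111,0-111
  m16 ⊆ --000,-000-
  m17 ⊆ -000- [E]
  m22 ⊆ -0110 [E]
  m24 ⊆ --000,-1-00,-10-0
  m26 ⊆ -10-0 [E]
  m28 ⊆ -1-00 [E]
  m31 ⊆ -1111 [E]
E = {-000-, -0110, -1-00, -10-0, -1111}

YES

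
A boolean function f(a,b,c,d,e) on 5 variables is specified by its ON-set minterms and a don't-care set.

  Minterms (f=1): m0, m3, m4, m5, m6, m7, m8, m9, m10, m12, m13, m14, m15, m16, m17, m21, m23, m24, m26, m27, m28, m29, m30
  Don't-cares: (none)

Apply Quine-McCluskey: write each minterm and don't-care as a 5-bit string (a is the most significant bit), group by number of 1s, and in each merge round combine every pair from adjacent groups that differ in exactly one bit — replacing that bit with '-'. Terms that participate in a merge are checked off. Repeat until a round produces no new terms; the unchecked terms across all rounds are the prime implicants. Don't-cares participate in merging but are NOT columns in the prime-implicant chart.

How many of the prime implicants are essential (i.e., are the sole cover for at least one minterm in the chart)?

Round 0: 00000✓ 00011✓ 00100✓ 00101✓ 00110✓ 00111✓ 01000✓ 01001✓ 01010✓ 01100✓ 01101✓ 01110✓ 01111✓ 10000✓ 10001✓ 10101✓ 10111✓ 11000✓ 11010✓ 11011✓ 11100✓ 11101✓ 11110✓
Round 1: -0000✓ -0101✓ -0111✓ -1000✓ -1010✓ -1100✓ -1101✓ -1110✓ 0-000✓ 0-100✓ 0-101✓ 0-110✓ 0-111✓ 00-00✓ 00-11 001-0✓ 001-1✓ 0010-✓ 0011-✓ 01-00✓ 01-01✓ 01-10✓ 010-0✓ 0100-✓ 011-0✓ 011-1✓ 0110-✓ 0111-✓ 1-000✓ 1-101✓ 10-01 1000- 101-1✓ 11-00✓ 11-10✓ 110-0✓ 1101- 111-0✓ 1110-✓
Round 2: --000 --101 -01-1 -1-00✓ -1-10✓ -10-0✓ -11-0✓ -110- 0--00 0-1-0✓ 0-1-1✓ 0-10-✓ 0-11-✓ 001--✓ 01--0✓ 01-0- 011--✓ 11--0✓
Round 3: -1--0 0-1--
PIs = {--000, --101, -01-1, -1--0, -110-, 0--00, 0-1--, 00-11, 01-0-, 10-01, 1000-, 1101-}
Coverage chart:
  m0: --000,0--00
  m3: 00-11 ←essential
  m4: 0--00,0-1--
  m5: --101,-01-1,0-1--
  m6: 0-1-- ←essential
  m7: -01-1,0-1--,00-11
  m8: --000,-1--0,0--00,01-0-
  m9: 01-0- ←essential
  m10: -1--0 ←essential
  m12: -1--0,-110-,0--00,0-1--,01-0-
  m13: --101,-110-,0-1--,01-0-
  m14: -1--0,0-1--
  m15: 0-1-- ←essential
  m16: --000,1000-
  m17: 10-01,1000-
  m21: --101,-01-1,10-01
  m23: -01-1 ←essential
  m24: --000,-1--0
  m26: -1--0,1101-
  m27: 1101- ←essential
  m28: -1--0,-110-
  m29: --101,-110-
  m30: -1--0 ←essential
Essential: -01-1, -1--0, 0-1--, 00-11, 01-0-, 1101-

6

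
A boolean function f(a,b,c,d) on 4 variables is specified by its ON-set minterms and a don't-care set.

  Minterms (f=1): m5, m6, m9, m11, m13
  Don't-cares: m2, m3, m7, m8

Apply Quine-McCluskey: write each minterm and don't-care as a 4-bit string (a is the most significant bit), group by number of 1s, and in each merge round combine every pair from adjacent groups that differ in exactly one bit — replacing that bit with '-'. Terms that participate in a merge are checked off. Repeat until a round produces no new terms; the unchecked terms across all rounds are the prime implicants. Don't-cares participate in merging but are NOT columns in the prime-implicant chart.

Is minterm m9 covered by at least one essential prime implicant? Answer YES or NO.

NO

Round 0: 0010✓ 0011✓ 0101✓ 0110✓ 0111✓ 1000✓ 1001✓ 1011✓ 1101✓
Round 1: -011 -101 0-10✓ 0-11✓ 001-✓ 01-1 011-✓ 1-01 10-1 100-
Round 2: 0-1-
PIs = {-011, -101, 0-1-, 01-1, 1-01, 10-1, 100-}
Coverage chart:
  m5: -101,01-1
  m6: 0-1- ←essential
  m9: 1-01,10-1,100-
  m11: -011,10-1
  m13: -101,1-01
Essential: 0-1-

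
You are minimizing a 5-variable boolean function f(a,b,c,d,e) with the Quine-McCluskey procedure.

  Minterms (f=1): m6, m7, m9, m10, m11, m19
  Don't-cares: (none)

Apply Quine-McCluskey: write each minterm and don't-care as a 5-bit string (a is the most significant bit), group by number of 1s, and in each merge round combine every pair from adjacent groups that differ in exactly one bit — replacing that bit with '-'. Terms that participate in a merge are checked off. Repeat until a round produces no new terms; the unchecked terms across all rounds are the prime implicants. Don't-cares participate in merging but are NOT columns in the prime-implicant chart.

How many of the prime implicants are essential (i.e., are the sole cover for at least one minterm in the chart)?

4

[col 0] 00110*, 00111*, 01001*, 01010*, 01011*, 10011
[col 1] 0011-, 010-1, 0101-
Prime implicants: 0011-, 010-1, 0101-, 10011
PI chart (minterm → PIs covering it):
  6 | 0011-  (sole → essential)
  7 | 0011-  (sole → essential)
  9 | 010-1  (sole → essential)
  10 | 0101-  (sole → essential)
  11 | 010-1,0101-
  19 | 10011  (sole → essential)
Essential prime implicants: 0011-, 010-1, 0101-, 10011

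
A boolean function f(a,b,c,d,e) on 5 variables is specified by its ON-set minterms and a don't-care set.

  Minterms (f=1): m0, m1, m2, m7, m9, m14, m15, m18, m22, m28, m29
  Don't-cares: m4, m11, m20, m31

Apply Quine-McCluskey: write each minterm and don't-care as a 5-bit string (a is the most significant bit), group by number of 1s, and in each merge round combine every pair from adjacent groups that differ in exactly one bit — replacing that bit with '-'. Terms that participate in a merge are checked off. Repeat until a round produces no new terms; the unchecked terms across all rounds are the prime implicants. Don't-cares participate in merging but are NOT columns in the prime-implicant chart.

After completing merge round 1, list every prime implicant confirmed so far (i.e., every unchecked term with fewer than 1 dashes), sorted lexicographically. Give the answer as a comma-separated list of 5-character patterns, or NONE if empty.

[col 0] 00000*, 00001*, 00010*, 00100*, 00111*, 01001*, 01011*, 01110*, 01111*, 10010*, 10100*, 10110*, 11100*, 11101*, 11111*
[col 1] -0010, -0100, -1111, 0-001, 0-111, 00-00, 000-0, 0000-, 01-11, 010-1, 0111-, 1-100, 10-10, 101-0, 111-1, 1110-
Prime implicants: -0010, -0100, -1111, 0-001, 0-111, 00-00, 000-0, 0000-, 01-11, 010-1, 0111-, 1-100, 10-10, 101-0, 111-1, 1110-

NONE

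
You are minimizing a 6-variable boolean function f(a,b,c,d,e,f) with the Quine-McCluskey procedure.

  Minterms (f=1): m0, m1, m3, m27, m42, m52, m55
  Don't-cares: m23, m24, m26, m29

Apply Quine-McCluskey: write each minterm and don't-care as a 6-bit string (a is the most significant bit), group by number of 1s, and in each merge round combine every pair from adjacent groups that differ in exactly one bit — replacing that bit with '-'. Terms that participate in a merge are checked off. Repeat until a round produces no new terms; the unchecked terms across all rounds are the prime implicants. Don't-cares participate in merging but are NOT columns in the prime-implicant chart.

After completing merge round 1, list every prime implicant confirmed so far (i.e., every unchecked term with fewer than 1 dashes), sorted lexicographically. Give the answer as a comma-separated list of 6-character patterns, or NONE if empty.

Round 0: 000000✓ 000001✓ 000011✓ 010111✓ 011000✓ 011010✓ 011011✓ 011101 101010 110100 110111✓
Round 1: -10111 0000-1 00000- 0110-0 01101-
PIs = {-10111, 0000-1, 00000-, 0110-0, 01101-, 011101, 101010, 110100}

011101, 101010, 110100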